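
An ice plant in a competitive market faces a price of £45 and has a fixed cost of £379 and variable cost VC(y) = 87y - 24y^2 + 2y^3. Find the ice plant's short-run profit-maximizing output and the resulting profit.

AVC = 87 - 24y + 2y^2; min AVC = £15 at y = 6. Since P = £45 ≥ min AVC, the firm produces.
With MC = 87 - 48y + 6y^2, P = MC on the upward-sloping part at y* = 7.
TR = 45·7 = 315. TC = 379 + 119 = 498. Profit = 315 − 498 = -£183.
That loss of £183 beats the £379 the firm would lose by shutting down; producing recovers £196 of fixed cost.

Profit = -£183 at y = 7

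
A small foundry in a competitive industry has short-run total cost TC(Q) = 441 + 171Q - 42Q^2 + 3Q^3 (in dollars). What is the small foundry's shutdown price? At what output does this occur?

The shutdown price is the minimum of AVC. VC = 171Q - 42Q^2 + 3Q^3, so AVC = 171 - 42Q + 3Q^2.
dAVC/dQ = -42 + 6Q = 0 gives Q = 7. min AVC = 171 - 42·7 + 3·7^2 = 24.
For P < $24 the firm produces nothing.

$24 per unit, at Q = 7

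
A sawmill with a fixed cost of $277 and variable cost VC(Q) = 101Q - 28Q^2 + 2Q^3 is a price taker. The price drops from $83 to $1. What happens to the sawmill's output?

Output falls from 9 to 0 (the firm shuts down)

MC = 101 - 56Q + 6Q^2; the shutdown threshold is min AVC = $3 (at Q = 7).
With P = $83 above the shutdown price, P = MC gives Q = 9.
At P = $1 < min AVC = $3, price no longer covers variable cost at any output, so the firm shuts down: Q = 0.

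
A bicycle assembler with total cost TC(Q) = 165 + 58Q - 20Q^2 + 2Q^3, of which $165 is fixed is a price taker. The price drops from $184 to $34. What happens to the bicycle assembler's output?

Output falls from 9 to 6

AVC = 58 - 20Q + 2Q^2, minimized at Q = 5 where min AVC = $8. MC = 58 - 40Q + 6Q^2.
At P = $184 ≥ min AVC, set P = MC on the rising branch: Q = 9.
At P = $34 ≥ min AVC, set P = MC: Q = 6. The firm stays open but cuts output.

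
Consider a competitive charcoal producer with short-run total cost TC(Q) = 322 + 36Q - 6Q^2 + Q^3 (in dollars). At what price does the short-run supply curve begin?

$27 per unit

Short-run supply begins at min AVC. From VC = 36Q - 6Q^2 + Q^3, AVC = 36 - 6Q + Q^2.
At the minimum of AVC, MC = AVC. MC = 36 - 12Q + 3Q^2; setting MC = AVC gives 2Q^2 - 6Q = 0, so Q = 3. min AVC = 27.
The firm shuts down for any P below $27.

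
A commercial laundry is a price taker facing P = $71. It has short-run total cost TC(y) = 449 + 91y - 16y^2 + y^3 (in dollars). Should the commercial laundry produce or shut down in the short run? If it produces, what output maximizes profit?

From TC, MC = TC'(y) = 91 - 32y + 3y^2 and AVC = VC/y = 91 - 16y + y^2.
AVC hits its minimum where MC = AVC, at y = 8, giving min AVC = 91 - 16·8 + 8^2 = $27.
P = $71 exceeds min AVC = $27, so the firm stays open.
Set P = MC: 71 = 91 - 32y + 3y^2 → 20 - 32y + 3y^2 = 0. The roots are y = 2/3 and y = 10; the profit-maximizing output is on the rising part of MC, so y* = 10.
Check: AVC at y = 10 is $31 ≤ P, so revenue covers variable cost.
Profit = P·y − TC = 71·10 − 759 = -$49, a loss, but smaller than the $449 fixed cost the firm would lose by shutting down.

Produce at y = 10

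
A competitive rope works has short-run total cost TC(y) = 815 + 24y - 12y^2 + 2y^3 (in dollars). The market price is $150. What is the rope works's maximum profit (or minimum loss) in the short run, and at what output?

Profit = -$31 at y = 7

AVC = 24 - 12y + 2y^2; min AVC = $6 at y = 3. Since P = $150 ≥ min AVC, the firm produces.
MC = 24 - 24y + 6y^2. Setting P = MC and taking the root on the rising branch gives y* = 7.
TR = 150·7 = 1050. TC = 815 + 266 = 1081. Profit = 1050 − 1081 = -$31.
That loss of $31 beats the $815 the firm would lose by shutting down; producing recovers $784 of fixed cost.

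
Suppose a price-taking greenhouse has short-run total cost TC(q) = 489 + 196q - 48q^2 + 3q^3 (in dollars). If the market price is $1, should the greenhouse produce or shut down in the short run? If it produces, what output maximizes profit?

Variable cost is VC = 196q - 48q^2 + 3q^3, so AVC = VC/q = 196 - 48q + 3q^2 and MC = dTC/dq = 196 - 96q + 9q^2.
The AVC parabola has its vertex at q = 48/6 = 8, where AVC = 196 - 48·8 + 3·8^2 = $4.
With P < min AVC ($1 < $4), every unit sold adds to the loss.
Best response: produce nothing and absorb the $489 fixed cost.

Shut down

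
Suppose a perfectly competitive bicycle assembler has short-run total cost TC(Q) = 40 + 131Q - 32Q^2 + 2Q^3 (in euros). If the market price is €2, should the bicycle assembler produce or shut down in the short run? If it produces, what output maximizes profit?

Strip out fixed cost: VC = 131Q - 32Q^2 + 2Q^3. Then AVC = 131 - 32Q + 2Q^2 and MC = 131 - 64Q + 6Q^2.
AVC hits its minimum where MC = AVC, at Q = 8, giving min AVC = 131 - 32·8 + 2·8^2 = €3.
Since P = €2 < min AVC = €3, price fails to cover variable cost at any output.
Best response: produce nothing and absorb the €40 fixed cost.

Shut down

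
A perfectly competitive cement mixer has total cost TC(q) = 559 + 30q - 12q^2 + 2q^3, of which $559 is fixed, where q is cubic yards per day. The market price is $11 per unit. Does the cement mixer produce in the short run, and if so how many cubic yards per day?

From TC, MC = TC'(q) = 30 - 24q + 6q^2 and AVC = VC/q = 30 - 12q + 2q^2.
The AVC parabola has its vertex at q = 12/4 = 3, where AVC = 30 - 12·3 + 2·3^2 = $12.
P = $11 lies below min AVC = $12; no output level covers variable cost.
The firm minimizes its loss by shutting down and losing only its fixed cost of $559.

Shut down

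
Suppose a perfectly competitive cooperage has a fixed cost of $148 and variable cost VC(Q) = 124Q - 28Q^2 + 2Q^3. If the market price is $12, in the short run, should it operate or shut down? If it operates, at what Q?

Shut down

Variable cost is VC = 124Q - 28Q^2 + 2Q^3, so AVC = VC/Q = 124 - 28Q + 2Q^2 and MC = dTC/dQ = 124 - 56Q + 6Q^2.
AVC is minimized where dAVC/dQ = -28 + 4Q = 0, at Q = 7; min AVC = 124 - 28·7 + 2·7^2 = $26.
P = $12 lies below min AVC = $26; no output level covers variable cost.
Shutting down limits the loss to fixed cost, $148.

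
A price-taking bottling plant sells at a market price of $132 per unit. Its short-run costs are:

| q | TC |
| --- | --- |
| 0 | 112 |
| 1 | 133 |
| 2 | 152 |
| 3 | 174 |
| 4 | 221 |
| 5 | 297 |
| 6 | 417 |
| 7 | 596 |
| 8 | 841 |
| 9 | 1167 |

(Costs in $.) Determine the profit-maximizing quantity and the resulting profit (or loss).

q = 6; profit = $375

Tabulate TR − TC: q=0: -112; q=1: -1; q=2: 112; q=3: 222; q=4: 307; q=5: 363; q=6: 375; q=7: 328; q=8: 215; q=9: 21.
Profit is maximized at q = 6. AVC there is 305/6 = $50.83 ≤ P, so producing beats shutting down (which would give -$112).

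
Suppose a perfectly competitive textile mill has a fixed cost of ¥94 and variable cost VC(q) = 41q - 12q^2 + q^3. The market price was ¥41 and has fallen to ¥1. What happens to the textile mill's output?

AVC = 41 - 12q + q^2, minimized at q = 6 where min AVC = ¥5. MC = 41 - 24q + 3q^2.
At P = ¥41 ≥ min AVC, set P = MC on the rising branch: q = 8.
At P = ¥1 < min AVC = ¥5, price no longer covers variable cost at any output, so the firm shuts down: q = 0.

Output falls from 8 to 0 (the firm shuts down)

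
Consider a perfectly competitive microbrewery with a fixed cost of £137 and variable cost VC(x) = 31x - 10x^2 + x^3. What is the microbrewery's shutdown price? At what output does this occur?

The shutdown price is the minimum of AVC. VC = 31x - 10x^2 + x^3, so AVC = 31 - 10x + x^2.
At the minimum of AVC, MC = AVC. MC = 31 - 20x + 3x^2; setting MC = AVC gives 2x^2 - 10x = 0, so x = 5. min AVC = 6.
The firm shuts down for any P below £6.

£6 per unit, at x = 5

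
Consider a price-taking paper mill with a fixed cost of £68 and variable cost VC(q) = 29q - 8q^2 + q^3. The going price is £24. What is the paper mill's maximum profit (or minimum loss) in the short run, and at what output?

AVC = 29 - 8q + q^2 has its minimum £13 at q = 4; price £24 clears that bar, so the firm operates.
MC = 29 - 16q + 3q^2. Setting P = MC and taking the root on the rising branch gives q* = 5.
TR = 24·5 = 120. TC = 68 + 70 = 138. Profit = 120 − 138 = -£18.
Shutting down would mean losing the fixed cost of £68, so operating at a loss of £18 is better by £50.

Profit = -£18 at q = 5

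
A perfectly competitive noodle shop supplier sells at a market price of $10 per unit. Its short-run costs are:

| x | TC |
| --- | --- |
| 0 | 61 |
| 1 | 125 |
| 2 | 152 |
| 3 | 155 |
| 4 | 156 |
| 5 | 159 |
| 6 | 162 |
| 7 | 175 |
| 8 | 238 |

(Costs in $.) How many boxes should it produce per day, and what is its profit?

Compute π = P·x − TC at each output: x=0: -61; x=1: -115; x=2: -132; x=3: -125; x=4: -116; x=5: -109; x=6: -102; x=7: -105; x=8: -158.
Profit is highest at x = 0. Equivalently, the lowest AVC in the table is 114/7 ≈ $16.29 at x = 7, and P = $10 falls below it — price never covers variable cost, so the firm shuts down and loses only its fixed cost.

x = 0 (shut down); profit = -$61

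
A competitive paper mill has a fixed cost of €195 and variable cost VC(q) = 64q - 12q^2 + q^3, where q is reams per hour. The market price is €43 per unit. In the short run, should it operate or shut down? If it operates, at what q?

Produce at q = 7

Variable cost is VC = 64q - 12q^2 + q^3, so AVC = VC/q = 64 - 12q + q^2 and MC = dTC/dq = 64 - 24q + 3q^2.
AVC is minimized where dAVC/dq = -12 + 2q = 0, at q = 6; min AVC = 64 - 12·6 + 6^2 = €28.
Since P = €43 ≥ min AVC = €28, price covers variable cost and the firm should produce.
Set P = MC: 43 = 64 - 24q + 3q^2 → 21 - 24q + 3q^2 = 0. The roots are q = 1 and q = 7; the profit-maximizing output is on the rising part of MC, so q* = 7.
Check: AVC at q = 7 is €29 ≤ P, so revenue covers variable cost.
Profit = P·q − TC = 43·7 − 398 = -€97, a loss, but smaller than the €195 fixed cost the firm would lose by shutting down.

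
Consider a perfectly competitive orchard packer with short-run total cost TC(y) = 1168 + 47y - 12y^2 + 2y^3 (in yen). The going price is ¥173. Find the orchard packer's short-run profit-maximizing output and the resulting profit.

Profit = -¥384 at y = 7

AVC = 47 - 12y + 2y^2; min AVC = ¥29 at y = 3. Since P = ¥173 ≥ min AVC, the firm produces.
MC = 47 - 24y + 6y^2. Setting P = MC and taking the root on the rising branch gives y* = 7.
TR = 173·7 = 1211. TC = 1168 + 427 = 1595. Profit = 1211 − 1595 = -¥384.
That loss of ¥384 beats the ¥1168 the firm would lose by shutting down; producing recovers ¥784 of fixed cost.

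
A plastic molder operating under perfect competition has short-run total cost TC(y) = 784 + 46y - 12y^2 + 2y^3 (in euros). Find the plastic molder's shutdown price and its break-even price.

Shutdown price = €28; break-even price = €172

Shutdown price = min AVC. AVC = 46 - 12y + 2y^2, with vertex at y = 3 and minimum €28.
ATC = 784/y + 46 - 12y + 2y^2. Setting dATC/dy = −784/y^2 − 12 + 4y = 0 gives y = 7 (since 4·7^3 − 12·7^2 = 784).
min ATC = 784/7 + 46 − 12·7 + 2·7^2 = €172. That is the break-even price.
For €28 ≤ P < €172 the firm produces at a loss; below €28 it shuts down.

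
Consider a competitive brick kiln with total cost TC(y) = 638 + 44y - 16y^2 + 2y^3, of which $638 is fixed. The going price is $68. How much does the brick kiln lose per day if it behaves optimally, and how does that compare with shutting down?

AVC = 44 - 16y + 2y^2; min AVC = $12 at y = 4. Since P = $68 ≥ min AVC, the firm produces.
MC = 44 - 32y + 6y^2. Setting P = MC and taking the root on the rising branch gives y* = 6.
TR = 68·6 = 408. TC = 638 + 120 = 758. Profit = 408 − 758 = -$350.
That loss of $350 beats the $638 the firm would lose by shutting down; producing recovers $288 of fixed cost.

Profit = -$350 at y = 6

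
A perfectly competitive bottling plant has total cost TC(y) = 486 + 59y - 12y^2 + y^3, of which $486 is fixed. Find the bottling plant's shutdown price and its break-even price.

Shutdown price = $23; break-even price = $86

Shutdown price = min AVC. AVC = 59 - 12y + y^2, with vertex at y = 6 and minimum $23.
ATC = 486/y + 59 - 12y + y^2. Setting dATC/dy = −486/y^2 − 12 + 2y = 0 gives y = 9 (since 2·9^3 − 12·9^2 = 486).
min ATC = 486/9 + 59 − 12·9 + 9^2 = $86. That is the break-even price.
Between these two prices the firm operates at a loss; above $86 it earns a profit.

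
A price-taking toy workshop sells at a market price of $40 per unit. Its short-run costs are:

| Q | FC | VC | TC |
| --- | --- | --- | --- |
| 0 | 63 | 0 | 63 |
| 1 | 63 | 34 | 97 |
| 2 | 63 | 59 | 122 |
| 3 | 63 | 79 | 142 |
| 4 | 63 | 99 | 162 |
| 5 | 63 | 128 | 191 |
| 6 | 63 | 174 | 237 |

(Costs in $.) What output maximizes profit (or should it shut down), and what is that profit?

Compute π = P·Q − TC at each output: Q=0: -63; Q=1: -57; Q=2: -42; Q=3: -22; Q=4: -2; Q=5: 9; Q=6: 3.
Profit is maximized at Q = 5. AVC there is 128/5 = $25.60 ≤ P, so producing beats shutting down (which would give -$63).

Q = 5; profit = $9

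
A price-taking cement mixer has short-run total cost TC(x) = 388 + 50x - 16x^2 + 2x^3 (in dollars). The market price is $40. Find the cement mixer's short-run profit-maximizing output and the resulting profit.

Profit = -$288 at x = 5

AVC = 50 - 16x + 2x^2 has its minimum $18 at x = 4; price $40 clears that bar, so the firm operates.
With MC = 50 - 32x + 6x^2, P = MC on the upward-sloping part at x* = 5.
TR = 40·5 = 200. TC = 388 + 100 = 488. Profit = 200 − 488 = -$288.
By producing, the firm covers all variable cost plus $100 of fixed cost; shutting down would lose the full $388.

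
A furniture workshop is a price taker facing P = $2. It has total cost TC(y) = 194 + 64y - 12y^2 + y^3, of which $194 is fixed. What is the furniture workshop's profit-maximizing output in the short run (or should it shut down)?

Strip out fixed cost: VC = 64y - 12y^2 + y^3. Then AVC = 64 - 12y + y^2 and MC = 64 - 24y + 3y^2.
AVC is minimized where dAVC/dy = -12 + 2y = 0, at y = 6; min AVC = 64 - 12·6 + 6^2 = $28.
P = $2 lies below min AVC = $28; no output level covers variable cost.
Shutting down limits the loss to fixed cost, $194.

Shut down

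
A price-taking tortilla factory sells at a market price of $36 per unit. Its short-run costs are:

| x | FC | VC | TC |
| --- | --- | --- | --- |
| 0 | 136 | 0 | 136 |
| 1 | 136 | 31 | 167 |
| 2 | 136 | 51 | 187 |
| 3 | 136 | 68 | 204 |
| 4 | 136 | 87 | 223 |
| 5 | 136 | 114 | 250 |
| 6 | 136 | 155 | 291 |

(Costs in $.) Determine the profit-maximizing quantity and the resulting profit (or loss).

x = 5; profit = -$70

Tabulate TR − TC: x=0: -136; x=1: -131; x=2: -115; x=3: -96; x=4: -79; x=5: -70; x=6: -75.
Profit is maximized at x = 5. AVC there is 114/5 = $22.80 ≤ P, so producing beats shutting down (which would give -$136).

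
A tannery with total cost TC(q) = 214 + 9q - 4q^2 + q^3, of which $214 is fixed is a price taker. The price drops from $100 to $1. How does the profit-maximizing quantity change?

Output falls from 7 to 0 (the firm shuts down)

AVC = 9 - 4q + q^2, minimized at q = 2 where min AVC = $5. MC = 9 - 8q + 3q^2.
With P = $100 above the shutdown price, P = MC gives q = 7.
At P = $1 < min AVC = $5, price no longer covers variable cost at any output, so the firm shuts down: q = 0.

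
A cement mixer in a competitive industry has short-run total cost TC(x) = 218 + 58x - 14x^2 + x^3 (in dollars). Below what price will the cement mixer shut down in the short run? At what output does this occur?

The shutdown price is the minimum of AVC. VC = 58x - 14x^2 + x^3, so AVC = 58 - 14x + x^2.
dAVC/dx = -14 + 2x = 0 gives x = 7. min AVC = 58 - 14·7 + 7^2 = 9.
For P < $9 the firm produces nothing.

$9 per unit, at x = 7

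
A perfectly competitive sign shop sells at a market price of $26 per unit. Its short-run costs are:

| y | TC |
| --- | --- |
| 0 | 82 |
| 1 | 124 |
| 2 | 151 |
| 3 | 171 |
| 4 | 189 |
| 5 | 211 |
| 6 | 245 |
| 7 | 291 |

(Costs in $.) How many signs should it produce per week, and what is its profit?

Compute π = P·y − TC at each output: y=0: -82; y=1: -98; y=2: -99; y=3: -93; y=4: -85; y=5: -81; y=6: -89; y=7: -109.
Profit is maximized at y = 5. AVC there is 129/5 = $25.80 ≤ P, so producing beats shutting down (which would give -$82).

y = 5; profit = -$81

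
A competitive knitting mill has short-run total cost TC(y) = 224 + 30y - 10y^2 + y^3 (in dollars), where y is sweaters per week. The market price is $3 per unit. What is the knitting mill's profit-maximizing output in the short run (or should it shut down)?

Strip out fixed cost: VC = 30y - 10y^2 + y^3. Then AVC = 30 - 10y + y^2 and MC = 30 - 20y + 3y^2.
The AVC parabola has its vertex at y = 10/2 = 5, where AVC = 30 - 10·5 + 5^2 = $5.
With P < min AVC ($3 < $5), every unit sold adds to the loss.
Shutting down limits the loss to fixed cost, $224.

Shut down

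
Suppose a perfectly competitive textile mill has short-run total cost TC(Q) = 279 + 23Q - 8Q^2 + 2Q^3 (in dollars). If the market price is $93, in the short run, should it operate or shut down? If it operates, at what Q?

Produce at Q = 5

Strip out fixed cost: VC = 23Q - 8Q^2 + 2Q^3. Then AVC = 23 - 8Q + 2Q^2 and MC = 23 - 16Q + 6Q^2.
AVC hits its minimum where MC = AVC, at Q = 2, giving min AVC = 23 - 8·2 + 2·2^2 = $15.
P = $93 exceeds min AVC = $15, so the firm stays open.
Set P = MC: 93 = 23 - 16Q + 6Q^2 → -70 - 16Q + 6Q^2 = 0. The roots are Q = -7/3 and Q = 5; the profit-maximizing output is on the rising part of MC, so Q* = 5.
Check: AVC at Q = 5 is $33 ≤ P, so revenue covers variable cost.
Profit = P·Q − TC = 93·5 − 444 = $21.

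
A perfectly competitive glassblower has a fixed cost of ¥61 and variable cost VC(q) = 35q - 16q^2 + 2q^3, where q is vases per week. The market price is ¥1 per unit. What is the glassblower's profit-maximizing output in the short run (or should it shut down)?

Shut down

Strip out fixed cost: VC = 35q - 16q^2 + 2q^3. Then AVC = 35 - 16q + 2q^2 and MC = 35 - 32q + 6q^2.
The AVC parabola has its vertex at q = 16/4 = 4, where AVC = 35 - 16·4 + 2·4^2 = ¥3.
With P < min AVC (¥1 < ¥3), every unit sold adds to the loss.
Shutting down limits the loss to fixed cost, ¥61.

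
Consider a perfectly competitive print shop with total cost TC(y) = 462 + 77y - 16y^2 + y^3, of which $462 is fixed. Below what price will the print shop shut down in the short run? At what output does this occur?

$13 per unit, at y = 8

The firm shuts down when price falls below the minimum of average variable cost. AVC = VC/y = 77 - 16y + y^2.
At the minimum of AVC, MC = AVC. MC = 77 - 32y + 3y^2; setting MC = AVC gives 2y^2 - 16y = 0, so y = 8. min AVC = 13.
The firm shuts down for any P below $13.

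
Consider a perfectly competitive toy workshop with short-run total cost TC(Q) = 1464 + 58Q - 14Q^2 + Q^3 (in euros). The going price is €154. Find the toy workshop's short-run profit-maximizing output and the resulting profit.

AVC = 58 - 14Q + Q^2; min AVC = €9 at Q = 7. Since P = €154 ≥ min AVC, the firm produces.
With MC = 58 - 28Q + 3Q^2, P = MC on the upward-sloping part at Q* = 12.
TR = 154·12 = 1848. TC = 1464 + 408 = 1872. Profit = 1848 − 1872 = -€24.
That loss of €24 beats the €1464 the firm would lose by shutting down; producing recovers €1440 of fixed cost.

Profit = -€24 at Q = 12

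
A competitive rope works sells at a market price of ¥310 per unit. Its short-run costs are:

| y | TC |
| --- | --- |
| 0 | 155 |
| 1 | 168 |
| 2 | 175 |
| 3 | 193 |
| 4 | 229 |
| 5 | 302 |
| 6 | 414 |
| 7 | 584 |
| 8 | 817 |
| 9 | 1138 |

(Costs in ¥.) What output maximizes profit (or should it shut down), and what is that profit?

Compute π = P·y − TC at each output: y=0: -155; y=1: 142; y=2: 445; y=3: 737; y=4: 1011; y=5: 1248; y=6: 1446; y=7: 1586; y=8: 1663; y=9: 1652.
Profit is maximized at y = 8. AVC there is 662/8 = ¥82.75 ≤ P, so producing beats shutting down (which would give -¥155).

y = 8; profit = ¥1663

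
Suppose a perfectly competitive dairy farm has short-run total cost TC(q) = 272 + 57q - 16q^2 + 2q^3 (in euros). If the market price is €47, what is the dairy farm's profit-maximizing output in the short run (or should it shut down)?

From TC, MC = TC'(q) = 57 - 32q + 6q^2 and AVC = VC/q = 57 - 16q + 2q^2.
AVC hits its minimum where MC = AVC, at q = 4, giving min AVC = 57 - 16·4 + 2·4^2 = €25.
P = €47 exceeds min AVC = €25, so the firm stays open.
P = MC gives 10 - 32q + 6q^2 = 0, with roots 1/3 and 5. Take the larger (rising MC): q* = 5.
Check: AVC at q = 5 is €27 ≤ P, so revenue covers variable cost.
Profit = P·q − TC = 47·5 − 407 = -€172, a loss, but smaller than the €272 fixed cost the firm would lose by shutting down.

Produce at q = 5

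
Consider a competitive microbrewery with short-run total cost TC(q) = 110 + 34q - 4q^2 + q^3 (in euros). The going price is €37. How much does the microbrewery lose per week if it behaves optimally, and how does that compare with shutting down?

Profit = -€92 at q = 3

AVC = 34 - 4q + q^2 has its minimum €30 at q = 2; price €37 clears that bar, so the firm operates.
With MC = 34 - 8q + 3q^2, P = MC on the upward-sloping part at q* = 3.
TR = 37·3 = 111. TC = 110 + 93 = 203. Profit = 111 − 203 = -€92.
By producing, the firm covers all variable cost plus €18 of fixed cost; shutting down would lose the full €110.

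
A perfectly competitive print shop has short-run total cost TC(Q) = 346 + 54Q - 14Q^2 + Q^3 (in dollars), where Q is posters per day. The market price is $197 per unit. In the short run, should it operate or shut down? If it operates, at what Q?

Produce at Q = 13

Strip out fixed cost: VC = 54Q - 14Q^2 + Q^3. Then AVC = 54 - 14Q + Q^2 and MC = 54 - 28Q + 3Q^2.
AVC hits its minimum where MC = AVC, at Q = 7, giving min AVC = 54 - 14·7 + 7^2 = $5.
P = $197 exceeds min AVC = $5, so the firm stays open.
P = MC gives -143 - 28Q + 3Q^2 = 0, with roots -11/3 and 13. Take the larger (rising MC): Q* = 13.
Check: AVC at Q = 13 is $41 ≤ P, so revenue covers variable cost.
Profit = P·Q − TC = 197·13 − 879 = $1682.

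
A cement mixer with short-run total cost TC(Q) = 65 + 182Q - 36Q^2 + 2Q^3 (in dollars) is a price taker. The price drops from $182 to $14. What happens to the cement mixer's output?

Output falls from 12 to 0 (the firm shuts down)

MC = 182 - 72Q + 6Q^2; the shutdown threshold is min AVC = $20 (at Q = 9).
With P = $182 above the shutdown price, P = MC gives Q = 12.
At P = $14 < min AVC = $20, price no longer covers variable cost at any output, so the firm shuts down: Q = 0.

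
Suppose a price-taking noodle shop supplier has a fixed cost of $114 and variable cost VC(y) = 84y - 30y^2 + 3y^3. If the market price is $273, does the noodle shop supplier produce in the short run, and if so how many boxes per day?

Produce at y = 9

Variable cost is VC = 84y - 30y^2 + 3y^3, so AVC = VC/y = 84 - 30y + 3y^2 and MC = dTC/dy = 84 - 60y + 9y^2.
The AVC parabola has its vertex at y = 30/6 = 5, where AVC = 84 - 30·5 + 3·5^2 = $9.
Since P = $273 ≥ min AVC = $9, price covers variable cost and the firm should produce.
P = MC gives -189 - 60y + 9y^2 = 0, with roots -7/3 and 9. Take the larger (rising MC): y* = 9.
Check: AVC at y = 9 is $57 ≤ P, so revenue covers variable cost.
Profit = P·y − TC = 273·9 − 627 = $1830.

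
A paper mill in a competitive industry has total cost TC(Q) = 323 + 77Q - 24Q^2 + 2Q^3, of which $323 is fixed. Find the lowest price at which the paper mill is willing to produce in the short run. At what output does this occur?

Short-run supply begins at min AVC. From VC = 77Q - 24Q^2 + 2Q^3, AVC = 77 - 24Q + 2Q^2.
At the minimum of AVC, MC = AVC. MC = 77 - 48Q + 6Q^2; setting MC = AVC gives 4Q^2 - 24Q = 0, so Q = 6. min AVC = 5.
For P < $5 the firm produces nothing.

$5 per unit, at Q = 6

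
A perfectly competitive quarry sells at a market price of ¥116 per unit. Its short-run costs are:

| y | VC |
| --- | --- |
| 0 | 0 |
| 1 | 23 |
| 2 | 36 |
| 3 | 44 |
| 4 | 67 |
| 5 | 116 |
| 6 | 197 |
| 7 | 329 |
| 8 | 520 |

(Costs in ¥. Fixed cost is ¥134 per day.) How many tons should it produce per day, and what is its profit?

Tabulate TR − TC: y=0: -134; y=1: -41; y=2: 62; y=3: 170; y=4: 263; y=5: 330; y=6: 365; y=7: 349; y=8: 274.
Profit is maximized at y = 6. AVC there is 197/6 = ¥32.83 ≤ P, so producing beats shutting down (which would give -¥134).

y = 6; profit = ¥365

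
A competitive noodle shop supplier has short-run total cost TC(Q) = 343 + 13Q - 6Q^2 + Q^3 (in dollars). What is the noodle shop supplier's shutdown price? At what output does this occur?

$4 per unit, at Q = 3

The shutdown price is the minimum of AVC. VC = 13Q - 6Q^2 + Q^3, so AVC = 13 - 6Q + Q^2.
dAVC/dQ = -6 + 2Q = 0 gives Q = 3. min AVC = 13 - 6·3 + 3^2 = 4.
The firm shuts down for any P below $4.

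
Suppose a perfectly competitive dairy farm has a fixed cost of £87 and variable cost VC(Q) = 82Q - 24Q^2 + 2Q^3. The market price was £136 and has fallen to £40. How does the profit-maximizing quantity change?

MC = 82 - 48Q + 6Q^2; the shutdown threshold is min AVC = £10 (at Q = 6).
At P = £136 ≥ min AVC, set P = MC on the rising branch: Q = 9.
At P = £40 ≥ min AVC, set P = MC: Q = 7. The firm stays open but cuts output.

Output falls from 9 to 7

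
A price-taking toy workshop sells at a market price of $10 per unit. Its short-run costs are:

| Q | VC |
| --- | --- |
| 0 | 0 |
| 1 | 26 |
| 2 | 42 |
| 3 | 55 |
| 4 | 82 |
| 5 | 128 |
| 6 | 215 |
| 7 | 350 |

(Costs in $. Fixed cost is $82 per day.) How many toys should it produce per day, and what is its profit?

Q = 0 (shut down); profit = -$82

Profit at each row (π = 10Q − TC): Q=0: -82; Q=1: -98; Q=2: -104; Q=3: -107; Q=4: -124; Q=5: -160; Q=6: -237; Q=7: -362.
Profit is highest at Q = 0. Equivalently, the lowest AVC in the table is 55/3 ≈ $18.33 at Q = 3, and P = $10 falls below it — price never covers variable cost, so the firm shuts down and loses only its fixed cost.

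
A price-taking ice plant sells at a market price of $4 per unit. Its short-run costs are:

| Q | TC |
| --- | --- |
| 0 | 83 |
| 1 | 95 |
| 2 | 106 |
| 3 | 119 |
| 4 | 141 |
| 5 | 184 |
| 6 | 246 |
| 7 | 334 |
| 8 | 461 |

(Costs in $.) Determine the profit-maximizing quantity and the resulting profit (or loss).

Q = 0 (shut down); profit = -$83

Compute π = P·Q − TC at each output: Q=0: -83; Q=1: -91; Q=2: -98; Q=3: -107; Q=4: -125; Q=5: -164; Q=6: -222; Q=7: -306; Q=8: -429.
Profit is highest at Q = 0. Equivalently, the lowest AVC in the table is 23/2 ≈ $11.50 at Q = 2, and P = $4 falls below it — price never covers variable cost, so the firm shuts down and loses only its fixed cost.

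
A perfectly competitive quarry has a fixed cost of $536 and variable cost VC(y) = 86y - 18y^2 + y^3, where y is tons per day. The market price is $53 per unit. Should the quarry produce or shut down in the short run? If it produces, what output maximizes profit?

Strip out fixed cost: VC = 86y - 18y^2 + y^3. Then AVC = 86 - 18y + y^2 and MC = 86 - 36y + 3y^2.
AVC hits its minimum where MC = AVC, at y = 9, giving min AVC = 86 - 18·9 + 9^2 = $5.
Since P = $53 ≥ min AVC = $5, price covers variable cost and the firm should produce.
Solving P = MC: 33 - 36y + 3y^2 = 0 ⇒ y = 1 or 11. On the upward-sloping branch, y* = 11.
Check: AVC at y = 11 is $9 ≤ P, so revenue covers variable cost.
Profit = P·y − TC = 53·11 − 635 = -$52, a loss, but smaller than the $536 fixed cost the firm would lose by shutting down.

Produce at y = 11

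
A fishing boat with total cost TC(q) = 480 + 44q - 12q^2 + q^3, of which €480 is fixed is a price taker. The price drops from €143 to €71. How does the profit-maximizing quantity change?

AVC = 44 - 12q + q^2, minimized at q = 6 where min AVC = €8. MC = 44 - 24q + 3q^2.
With P = €143 above the shutdown price, P = MC gives q = 11.
At P = €71 ≥ min AVC, set P = MC: q = 9. The firm stays open but cuts output.

Output falls from 11 to 9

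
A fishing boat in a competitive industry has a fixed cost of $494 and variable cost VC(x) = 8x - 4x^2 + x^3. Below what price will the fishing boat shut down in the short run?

The shutdown price is the minimum of AVC. VC = 8x - 4x^2 + x^3, so AVC = 8 - 4x + x^2.
At the minimum of AVC, MC = AVC. MC = 8 - 8x + 3x^2; setting MC = AVC gives 2x^2 - 4x = 0, so x = 2. min AVC = 4.
For P < $4 the firm produces nothing.

$4 per unit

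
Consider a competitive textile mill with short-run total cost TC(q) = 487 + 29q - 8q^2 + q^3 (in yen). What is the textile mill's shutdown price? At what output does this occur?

¥13 per unit, at q = 4

The shutdown price is the minimum of AVC. VC = 29q - 8q^2 + q^3, so AVC = 29 - 8q + q^2.
dAVC/dq = -8 + 2q = 0 gives q = 4. min AVC = 29 - 8·4 + 4^2 = 13.
For P < ¥13 the firm produces nothing.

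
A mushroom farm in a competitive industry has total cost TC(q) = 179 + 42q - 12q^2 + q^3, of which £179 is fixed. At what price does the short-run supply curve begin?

£6 per unit

The shutdown price is the minimum of AVC. VC = 42q - 12q^2 + q^3, so AVC = 42 - 12q + q^2.
dAVC/dq = -12 + 2q = 0 gives q = 6. min AVC = 42 - 12·6 + 6^2 = 6.
So the shutdown price is £6.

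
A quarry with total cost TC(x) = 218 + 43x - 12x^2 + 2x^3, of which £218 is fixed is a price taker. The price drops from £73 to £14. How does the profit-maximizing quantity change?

AVC = 43 - 12x + 2x^2, minimized at x = 3 where min AVC = £25. MC = 43 - 24x + 6x^2.
At P = £73 ≥ min AVC, set P = MC on the rising branch: x = 5.
At P = £14 < min AVC = £25, price no longer covers variable cost at any output, so the firm shuts down: x = 0.

Output falls from 5 to 0 (the firm shuts down)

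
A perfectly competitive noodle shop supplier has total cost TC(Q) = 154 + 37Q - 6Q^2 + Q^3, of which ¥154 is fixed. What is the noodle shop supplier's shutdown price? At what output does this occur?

¥28 per unit, at Q = 3

The firm shuts down when price falls below the minimum of average variable cost. AVC = VC/Q = 37 - 6Q + Q^2.
At the minimum of AVC, MC = AVC. MC = 37 - 12Q + 3Q^2; setting MC = AVC gives 2Q^2 - 6Q = 0, so Q = 3. min AVC = 28.
The firm shuts down for any P below ¥28.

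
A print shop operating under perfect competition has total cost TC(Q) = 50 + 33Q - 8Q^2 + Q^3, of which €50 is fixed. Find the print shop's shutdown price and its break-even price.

Shutdown price = min AVC. AVC = 33 - 8Q + Q^2, with vertex at Q = 4 and minimum €17.
ATC = 50/Q + 33 - 8Q + Q^2. Setting dATC/dQ = −50/Q^2 − 8 + 2Q = 0 gives Q = 5 (since 2·5^3 − 8·5^2 = 50).
min ATC = 50/5 + 33 − 8·5 + 5^2 = €28. That is the break-even price.
Between these two prices the firm operates at a loss; above €28 it earns a profit.

Shutdown price = €17; break-even price = €28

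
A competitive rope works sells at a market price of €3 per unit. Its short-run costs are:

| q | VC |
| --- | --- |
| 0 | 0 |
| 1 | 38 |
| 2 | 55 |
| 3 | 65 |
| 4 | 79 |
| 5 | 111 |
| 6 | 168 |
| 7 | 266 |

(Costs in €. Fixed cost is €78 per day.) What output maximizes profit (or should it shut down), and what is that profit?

q = 0 (shut down); profit = -€78

Profit at each row (π = 3q − TC): q=0: -78; q=1: -113; q=2: -127; q=3: -134; q=4: -145; q=5: -174; q=6: -228; q=7: -323.
Profit is highest at q = 0. Equivalently, the lowest AVC in the table is 79/4 ≈ €19.75 at q = 4, and P = €3 falls below it — price never covers variable cost, so the firm shuts down and loses only its fixed cost.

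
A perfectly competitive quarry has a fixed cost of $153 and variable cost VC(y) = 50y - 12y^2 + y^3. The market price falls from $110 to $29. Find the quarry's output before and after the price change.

Output falls from 10 to 7

MC = 50 - 24y + 3y^2; the shutdown threshold is min AVC = $14 (at y = 6).
With P = $110 above the shutdown price, P = MC gives y = 10.
At P = $29 ≥ min AVC, set P = MC: y = 7. The firm stays open but cuts output.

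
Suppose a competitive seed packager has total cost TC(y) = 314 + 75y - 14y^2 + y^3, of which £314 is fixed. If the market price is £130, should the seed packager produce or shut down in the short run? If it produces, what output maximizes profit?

Produce at y = 11

Variable cost is VC = 75y - 14y^2 + y^3, so AVC = VC/y = 75 - 14y + y^2 and MC = dTC/dy = 75 - 28y + 3y^2.
The AVC parabola has its vertex at y = 14/2 = 7, where AVC = 75 - 14·7 + 7^2 = £26.
Since P = £130 ≥ min AVC = £26, price covers variable cost and the firm should produce.
P = MC gives -55 - 28y + 3y^2 = 0, with roots -5/3 and 11. Take the larger (rising MC): y* = 11.
Check: AVC at y = 11 is £42 ≤ P, so revenue covers variable cost.
Profit = P·y − TC = 130·11 − 776 = £654.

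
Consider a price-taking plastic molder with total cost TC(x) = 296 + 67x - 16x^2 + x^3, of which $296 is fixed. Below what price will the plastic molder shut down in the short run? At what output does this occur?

$3 per unit, at x = 8

The shutdown price is the minimum of AVC. VC = 67x - 16x^2 + x^3, so AVC = 67 - 16x + x^2.
At the minimum of AVC, MC = AVC. MC = 67 - 32x + 3x^2; setting MC = AVC gives 2x^2 - 16x = 0, so x = 8. min AVC = 3.
For P < $3 the firm produces nothing.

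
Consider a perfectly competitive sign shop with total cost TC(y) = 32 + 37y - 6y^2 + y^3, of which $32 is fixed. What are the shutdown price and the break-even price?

Shutdown price = $28; break-even price = $37

Shutdown price = min AVC. AVC = 37 - 6y + y^2, with vertex at y = 3 and minimum $28.
ATC = 32/y + 37 - 6y + y^2. Setting dATC/dy = −32/y^2 − 6 + 2y = 0 gives y = 4 (since 2·4^3 − 6·4^2 = 32).
min ATC = 32/4 + 37 − 6·4 + 4^2 = $37. That is the break-even price.
Between these two prices the firm operates at a loss; above $37 it earns a profit.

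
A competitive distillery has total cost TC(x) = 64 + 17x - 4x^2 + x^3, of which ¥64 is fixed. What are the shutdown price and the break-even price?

Shutdown price = ¥13; break-even price = ¥33

AVC = 17 - 4x + x^2; minimized at x = 2, giving min AVC = ¥13. That is the shutdown price.
ATC = 64/x + 17 - 4x + x^2. Setting dATC/dx = −64/x^2 − 4 + 2x = 0 gives x = 4 (since 2·4^3 − 4·4^2 = 64).
min ATC = 64/4 + 17 − 4·4 + 4^2 = ¥33. That is the break-even price.
For ¥13 ≤ P < ¥33 the firm produces at a loss; below ¥13 it shuts down.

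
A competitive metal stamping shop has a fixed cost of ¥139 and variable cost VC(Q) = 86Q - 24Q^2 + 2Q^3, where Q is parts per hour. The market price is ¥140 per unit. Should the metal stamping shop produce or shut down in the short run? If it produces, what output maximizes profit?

Produce at Q = 9

Strip out fixed cost: VC = 86Q - 24Q^2 + 2Q^3. Then AVC = 86 - 24Q + 2Q^2 and MC = 86 - 48Q + 6Q^2.
The AVC parabola has its vertex at Q = 24/4 = 6, where AVC = 86 - 24·6 + 2·6^2 = ¥14.
Since P = ¥140 ≥ min AVC = ¥14, price covers variable cost and the firm should produce.
Solving P = MC: -54 - 48Q + 6Q^2 = 0 ⇒ Q = -1 or 9. On the upward-sloping branch, Q* = 9.
Check: AVC at Q = 9 is ¥32 ≤ P, so revenue covers variable cost.
Profit = P·Q − TC = 140·9 − 427 = ¥833.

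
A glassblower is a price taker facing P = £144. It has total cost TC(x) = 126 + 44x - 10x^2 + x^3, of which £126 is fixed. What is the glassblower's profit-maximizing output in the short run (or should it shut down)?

Produce at x = 10

Strip out fixed cost: VC = 44x - 10x^2 + x^3. Then AVC = 44 - 10x + x^2 and MC = 44 - 20x + 3x^2.
AVC is minimized where dAVC/dx = -10 + 2x = 0, at x = 5; min AVC = 44 - 10·5 + 5^2 = £19.
P = £144 exceeds min AVC = £19, so the firm stays open.
Solving P = MC: -100 - 20x + 3x^2 = 0 ⇒ x = -10/3 or 10. On the upward-sloping branch, x* = 10.
Check: AVC at x = 10 is £44 ≤ P, so revenue covers variable cost.
Profit = P·x − TC = 144·10 − 566 = £874.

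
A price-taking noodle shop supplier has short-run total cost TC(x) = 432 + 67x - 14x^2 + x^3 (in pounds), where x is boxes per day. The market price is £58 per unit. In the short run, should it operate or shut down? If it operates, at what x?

Produce at x = 9

Strip out fixed cost: VC = 67x - 14x^2 + x^3. Then AVC = 67 - 14x + x^2 and MC = 67 - 28x + 3x^2.
The AVC parabola has its vertex at x = 14/2 = 7, where AVC = 67 - 14·7 + 7^2 = £18.
Since P = £58 ≥ min AVC = £18, price covers variable cost and the firm should produce.
P = MC gives 9 - 28x + 3x^2 = 0, with roots 1/3 and 9. Take the larger (rising MC): x* = 9.
Check: AVC at x = 9 is £22 ≤ P, so revenue covers variable cost.
Profit = P·x − TC = 58·9 − 630 = -£108, a loss, but smaller than the £432 fixed cost the firm would lose by shutting down.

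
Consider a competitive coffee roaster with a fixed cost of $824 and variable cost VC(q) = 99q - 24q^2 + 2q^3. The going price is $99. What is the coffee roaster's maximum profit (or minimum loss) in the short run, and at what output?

AVC = 99 - 24q + 2q^2; min AVC = $27 at q = 6. Since P = $99 ≥ min AVC, the firm produces.
MC = 99 - 48q + 6q^2. Setting P = MC and taking the root on the rising branch gives q* = 8.
TR = 99·8 = 792. TC = 824 + 280 = 1104. Profit = 792 − 1104 = -$312.
By producing, the firm covers all variable cost plus $512 of fixed cost; shutting down would lose the full $824.

Profit = -$312 at q = 8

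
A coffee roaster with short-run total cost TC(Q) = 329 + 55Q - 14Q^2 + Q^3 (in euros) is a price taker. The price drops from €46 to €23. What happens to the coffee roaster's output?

MC = 55 - 28Q + 3Q^2; the shutdown threshold is min AVC = €6 (at Q = 7).
At P = €46 ≥ min AVC, set P = MC on the rising branch: Q = 9.
At P = €23 ≥ min AVC, set P = MC: Q = 8. The firm stays open but cuts output.

Output falls from 9 to 8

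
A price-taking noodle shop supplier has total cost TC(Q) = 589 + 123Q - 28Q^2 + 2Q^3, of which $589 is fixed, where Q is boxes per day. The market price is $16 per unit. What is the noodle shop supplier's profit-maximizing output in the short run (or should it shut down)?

From TC, MC = TC'(Q) = 123 - 56Q + 6Q^2 and AVC = VC/Q = 123 - 28Q + 2Q^2.
AVC hits its minimum where MC = AVC, at Q = 7, giving min AVC = 123 - 28·7 + 2·7^2 = $25.
Since P = $16 < min AVC = $25, price fails to cover variable cost at any output.
The firm minimizes its loss by shutting down and losing only its fixed cost of $589.

Shut down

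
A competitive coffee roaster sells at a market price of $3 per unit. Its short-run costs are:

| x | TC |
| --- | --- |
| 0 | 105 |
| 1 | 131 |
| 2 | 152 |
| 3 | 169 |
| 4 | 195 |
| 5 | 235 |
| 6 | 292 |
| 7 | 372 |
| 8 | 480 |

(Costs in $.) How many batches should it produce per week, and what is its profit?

Compute π = P·x − TC at each output: x=0: -105; x=1: -128; x=2: -146; x=3: -160; x=4: -183; x=5: -220; x=6: -274; x=7: -351; x=8: -456.
Profit is highest at x = 0. Equivalently, the lowest AVC in the table is 64/3 ≈ $21.33 at x = 3, and P = $3 falls below it — price never covers variable cost, so the firm shuts down and loses only its fixed cost.

x = 0 (shut down); profit = -$105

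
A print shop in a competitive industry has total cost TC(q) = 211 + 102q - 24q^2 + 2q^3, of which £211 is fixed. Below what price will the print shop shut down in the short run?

The firm shuts down when price falls below the minimum of average variable cost. AVC = VC/q = 102 - 24q + 2q^2.
At the minimum of AVC, MC = AVC. MC = 102 - 48q + 6q^2; setting MC = AVC gives 4q^2 - 24q = 0, so q = 6. min AVC = 30.
The firm shuts down for any P below £30.

£30 per unit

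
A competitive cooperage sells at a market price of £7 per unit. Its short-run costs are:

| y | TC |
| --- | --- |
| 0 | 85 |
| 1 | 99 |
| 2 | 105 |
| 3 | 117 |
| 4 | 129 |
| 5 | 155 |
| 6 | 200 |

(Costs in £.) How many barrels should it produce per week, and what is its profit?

y = 0 (shut down); profit = -£85

Compute π = P·y − TC at each output: y=0: -85; y=1: -92; y=2: -91; y=3: -96; y=4: -101; y=5: -120; y=6: -158.
Profit is highest at y = 0. Equivalently, the lowest AVC in the table is 20/2 ≈ £10 at y = 2, and P = £7 falls below it — price never covers variable cost, so the firm shuts down and loses only its fixed cost.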